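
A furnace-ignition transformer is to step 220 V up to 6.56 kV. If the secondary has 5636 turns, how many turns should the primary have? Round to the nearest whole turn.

N_p = 189 turns

N_p/N_s = V_p/V_s, so N_p = 5636 × 220/6560 = 189.0 ≈ 189 turns.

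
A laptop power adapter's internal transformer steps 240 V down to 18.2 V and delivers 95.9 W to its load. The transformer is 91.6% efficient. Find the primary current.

I_p ≈ 0.436 A

P_in = P_out/η = 95.9/0.916 = 104.69 W.
I_p = P_in/V_p = 104.69/240 = 0.436 A.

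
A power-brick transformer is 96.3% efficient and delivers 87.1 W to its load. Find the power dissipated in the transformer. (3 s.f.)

P_loss ≈ 3.35 W

P_in = P_out/η = 87.1/0.963 = 90.4465 W.
P_loss = P_in − P_out = 90.4465 − 87.1 = 3.35 W.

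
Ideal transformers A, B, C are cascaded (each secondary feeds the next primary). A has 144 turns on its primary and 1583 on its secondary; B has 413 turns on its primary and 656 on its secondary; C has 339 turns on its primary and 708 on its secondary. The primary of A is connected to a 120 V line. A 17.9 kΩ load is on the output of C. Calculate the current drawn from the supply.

After A: V = 120.00 × 1583/144 = 1319.2 V.
After B: V = 1319.2 × 656/413 = 2095.3 V.
After C: V = 2095.3 × 708/339 = 4376.1 V.
I_load = 4376.1/17900 = 0.24447 A, so P_out = 4376.1 × 0.24447 = 1069.8 W.
All ideal ⇒ P_in = P_out, so I_supply = 1069.8/120 = 8.92 A.

I_supply ≈ 8.92 A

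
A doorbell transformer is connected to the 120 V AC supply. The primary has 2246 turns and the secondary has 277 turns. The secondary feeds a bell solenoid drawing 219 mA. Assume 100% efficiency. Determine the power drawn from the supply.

I_p = I_s × N_s/N_p = 0.219 × 277/2246 = 0.027009 A.
P = V_p I_p = 120 × 0.027009 = 3.24 W.

P ≈ 3.24 W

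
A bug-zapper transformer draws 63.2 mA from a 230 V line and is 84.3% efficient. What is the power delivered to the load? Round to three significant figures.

P_out ≈ 12.3 W

P_in = V_p I_p = 230 × 0.0632 = 14.536 W.
P_out = η P_in = 0.843 × 14.536 = 12.3 W.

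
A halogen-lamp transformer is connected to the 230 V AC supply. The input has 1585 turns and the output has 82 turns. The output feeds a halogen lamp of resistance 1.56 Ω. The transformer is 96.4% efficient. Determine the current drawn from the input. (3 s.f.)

I_in ≈ 0.409 A

V_out = 230 × 82/1585 = 11.899 V.
I_out = V_out/R = 11.899/1.56 = 7.6276 A.
P_out = V_out I_out = 11.899 × 7.6276 = 90.761 W.
P_in = P_out/η = 90.761/0.964 = 94.151 W.
I_in = P_in/V_in = 94.151/230 = 0.409 A.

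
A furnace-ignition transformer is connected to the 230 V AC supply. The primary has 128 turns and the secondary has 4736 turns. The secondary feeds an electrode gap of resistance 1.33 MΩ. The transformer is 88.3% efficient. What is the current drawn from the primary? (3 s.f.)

I_p ≈ 0.268 A

V_s = 230 × 4736/128 = 8510.0 V.
I_s = V_s/R = 8510.0/(1.33×10^6) = 0.0063985 A.
P_out = V_s I_s = 8510.0 × 0.0063985 = 54.451 W.
P_in = P_out/η = 54.451/0.883 = 61.666 W.
I_p = P_in/V_p = 61.666/230 = 0.268 A.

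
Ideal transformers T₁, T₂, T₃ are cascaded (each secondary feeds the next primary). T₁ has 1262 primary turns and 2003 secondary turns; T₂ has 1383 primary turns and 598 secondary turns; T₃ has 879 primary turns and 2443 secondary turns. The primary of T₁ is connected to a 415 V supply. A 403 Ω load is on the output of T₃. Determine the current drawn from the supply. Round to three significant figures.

I_supply ≈ 3.75 A

Secondary of T₁: V = 415.00 × 2003/1262 = 658.67 V.
Secondary of T₂: V = 658.67 × 598/1383 = 284.81 V.
Secondary of T₃: V = 284.81 × 2443/879 = 791.56 V.
I_load = 791.56/403 = 1.9642 A, so P_out = 791.56 × 1.9642 = 1554.8 W.
All ideal ⇒ P_in = P_out, so I_supply = 1554.8/415 = 3.75 A.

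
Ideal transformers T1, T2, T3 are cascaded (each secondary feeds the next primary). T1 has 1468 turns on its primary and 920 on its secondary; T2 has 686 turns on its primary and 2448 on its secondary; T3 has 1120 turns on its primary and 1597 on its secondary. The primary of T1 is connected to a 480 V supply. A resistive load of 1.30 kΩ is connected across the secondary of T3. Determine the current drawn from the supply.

I_supply ≈ 3.75 A

Secondary of T1: V = 480.00 × 920/1468 = 300.82 V.
Secondary of T2: V = 300.82 × 2448/686 = 1073.5 V.
Secondary of T3: V = 1073.5 × 1597/1120 = 1530.7 V.
I_load = 1530.7/1300 = 1.1774 A, so P_out = 1530.7 × 1.1774 = 1802.2 W.
All ideal ⇒ P_in = P_out, so I_supply = 1802.2/480 = 3.75 A.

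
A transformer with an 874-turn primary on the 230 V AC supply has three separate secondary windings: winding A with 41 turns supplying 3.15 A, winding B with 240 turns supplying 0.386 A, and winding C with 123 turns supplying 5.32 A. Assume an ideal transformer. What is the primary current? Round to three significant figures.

I_p ≈ 1.00 A

V_A = 230 × 41/874 = 10.789 V; V_B = 230 × 240/874 = 63.158 V; V_C = 230 × 123/874 = 32.368 V.
P_out = V_A I_A + V_B I_B + V_C I_C = 10.789×3.15 + 63.158×0.386 + 32.368×5.32 = 33.987 + 24.379 + 172.20 = 230.57 W.
Ideal ⇒ P_in = P_out, so I_p = P_out/V_p = 230.57/230 = 1.00 A.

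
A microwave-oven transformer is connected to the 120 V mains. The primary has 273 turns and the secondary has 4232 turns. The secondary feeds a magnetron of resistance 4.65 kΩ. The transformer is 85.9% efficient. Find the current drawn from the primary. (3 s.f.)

I_p ≈ 7.22 A

V_s = 120 × 4232/273 = 1860.2 V.
I_s = V_s/R = 1860.2/4650 = 0.40005 A.
P_out = V_s I_s = 1860.2 × 0.40005 = 744.18 W.
P_in = P_out/η = 744.18/0.859 = 866.33 W.
I_p = P_in/V_p = 866.33/120 = 7.22 A.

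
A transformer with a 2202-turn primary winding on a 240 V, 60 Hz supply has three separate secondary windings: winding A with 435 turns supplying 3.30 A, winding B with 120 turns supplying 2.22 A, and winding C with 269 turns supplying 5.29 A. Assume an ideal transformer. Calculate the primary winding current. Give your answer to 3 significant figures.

I_p ≈ 1.42 A

V_A = 240 × 435/2202 = 47.411 V; V_B = 240 × 120/2202 = 13.079 V; V_C = 240 × 269/2202 = 29.319 V.
P_out = V_A I_A + V_B I_B + V_C I_C = 47.411×3.30 + 13.079×2.22 + 29.319×5.29 = 156.46 + 29.035 + 155.10 = 340.59 W.
Ideal ⇒ P_in = P_out, so I_p = P_out/V_p = 340.59/240 = 1.42 A.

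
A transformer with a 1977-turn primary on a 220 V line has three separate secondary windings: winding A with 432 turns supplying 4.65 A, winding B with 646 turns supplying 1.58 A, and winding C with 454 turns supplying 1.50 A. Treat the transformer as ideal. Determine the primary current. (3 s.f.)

V_A = 220 × 432/1977 = 48.073 V; V_B = 220 × 646/1977 = 71.887 V; V_C = 220 × 454/1977 = 50.521 V.
P_out = V_A I_A + V_B I_B + V_C I_C = 48.073×4.65 + 71.887×1.58 + 50.521×1.50 = 223.54 + 113.58 + 75.781 = 412.90 W.
Ideal ⇒ P_in = P_out, so I_p = P_out/V_p = 412.90/220 = 1.88 A.

I_p ≈ 1.88 A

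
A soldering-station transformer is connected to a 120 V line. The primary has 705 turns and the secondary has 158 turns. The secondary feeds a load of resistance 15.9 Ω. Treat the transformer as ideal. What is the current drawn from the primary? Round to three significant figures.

V_s = V_p × N_s/N_p = 120 × 158/705 = 26.894 V.
I_s = V_s/R = 26.894/15.9 = 1.6914 A.
For an ideal transformer I_p N_p = I_s N_s, so I_p = 1.6914 × 158/705 = 0.379 A.

I_p ≈ 0.379 A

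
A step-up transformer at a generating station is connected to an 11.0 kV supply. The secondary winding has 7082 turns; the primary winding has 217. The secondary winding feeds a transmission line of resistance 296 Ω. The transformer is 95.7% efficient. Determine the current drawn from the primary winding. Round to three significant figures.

I_p ≈ 41400 A

V_s = 11000 × 7082/217 = 359000 V.
I_s = V_s/R = 359000/296 = 1212.8 A.
P_out = V_s I_s = 359000 × 1212.8 = 4.3540×10^8 W.
P_in = P_out/η = 4.3540×10^8/0.957 = 4.5496×10^8 W.
I_p = P_in/V_p = 4.5496×10^8/11000 = 41400 A.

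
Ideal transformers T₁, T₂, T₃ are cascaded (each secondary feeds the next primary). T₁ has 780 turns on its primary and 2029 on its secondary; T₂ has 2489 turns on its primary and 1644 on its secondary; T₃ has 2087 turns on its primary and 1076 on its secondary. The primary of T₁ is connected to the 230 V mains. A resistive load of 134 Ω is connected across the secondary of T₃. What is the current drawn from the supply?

I_supply ≈ 1.35 A

Secondary of T₁: V = 230.00 × 2029/780 = 598.29 V.
Secondary of T₂: V = 598.29 × 1644/2489 = 395.18 V.
Secondary of T₃: V = 395.18 × 1076/2087 = 203.74 V.
I_load = 203.74/134 = 1.5205 A, so P_out = 203.74 × 1.5205 = 309.78 W.
All ideal ⇒ P_in = P_out, so I_supply = 309.78/230 = 1.35 A.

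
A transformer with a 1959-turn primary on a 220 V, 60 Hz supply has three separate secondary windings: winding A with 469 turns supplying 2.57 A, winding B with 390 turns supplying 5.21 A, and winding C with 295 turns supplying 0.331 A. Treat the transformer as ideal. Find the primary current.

I_p ≈ 1.70 A

V_A = 220 × 469/1959 = 52.670 V; V_B = 220 × 390/1959 = 43.798 V; V_C = 220 × 295/1959 = 33.129 V.
P_out = V_A I_A + V_B I_B + V_C I_C = 52.670×2.57 + 43.798×5.21 + 33.129×0.331 = 135.36 + 228.19 + 10.966 = 374.51 W.
Ideal ⇒ P_in = P_out, so I_p = P_out/V_p = 374.51/220 = 1.70 A.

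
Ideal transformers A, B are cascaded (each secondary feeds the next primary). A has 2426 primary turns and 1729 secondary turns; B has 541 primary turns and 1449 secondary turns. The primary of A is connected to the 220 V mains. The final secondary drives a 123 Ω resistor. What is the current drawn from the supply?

I_supply ≈ 6.52 A

Secondary of A: V = 220.00 × 1729/2426 = 156.79 V.
Secondary of B: V = 156.79 × 1449/541 = 419.95 V.
I_load = 419.95/123 = 3.4142 A, so P_out = 419.95 × 3.4142 = 1433.8 W.
All ideal ⇒ P_in = P_out, so I_supply = 1433.8/220 = 6.52 A.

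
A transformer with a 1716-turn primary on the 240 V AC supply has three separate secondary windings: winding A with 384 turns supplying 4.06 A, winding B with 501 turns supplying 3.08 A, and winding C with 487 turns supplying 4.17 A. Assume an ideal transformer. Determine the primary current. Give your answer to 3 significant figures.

V_A = 240 × 384/1716 = 53.706 V; V_B = 240 × 501/1716 = 70.070 V; V_C = 240 × 487/1716 = 68.112 V.
P_out = V_A I_A + V_B I_B + V_C I_C = 53.706×4.06 + 70.070×3.08 + 68.112×4.17 = 218.05 + 215.82 + 284.03 = 717.89 W.
Ideal ⇒ P_in = P_out, so I_p = P_out/V_p = 717.89/240 = 2.99 A.

I_p ≈ 2.99 A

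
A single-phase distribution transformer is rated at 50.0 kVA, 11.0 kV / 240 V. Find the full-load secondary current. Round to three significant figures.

I_s = S/V_s = 50000/240 = 208 A.

I_s ≈ 208 A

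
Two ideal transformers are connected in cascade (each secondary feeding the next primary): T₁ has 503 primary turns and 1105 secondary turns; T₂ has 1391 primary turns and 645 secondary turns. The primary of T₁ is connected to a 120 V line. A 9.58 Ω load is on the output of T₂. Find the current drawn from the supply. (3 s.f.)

I_supply ≈ 13.0 A

Secondary of T₁: V = 120.00 × 1105/503 = 263.62 V.
Secondary of T₂: V = 263.62 × 645/1391 = 122.24 V.
I_load = 122.24/9.58 = 12.760 A, so P_out = 122.24 × 12.760 = 1559.7 W.
All ideal ⇒ P_in = P_out, so I_supply = 1559.7/120 = 13.0 A.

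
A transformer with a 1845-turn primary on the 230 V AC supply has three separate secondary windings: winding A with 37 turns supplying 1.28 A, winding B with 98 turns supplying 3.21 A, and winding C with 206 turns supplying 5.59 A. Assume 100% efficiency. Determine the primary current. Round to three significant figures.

I_p ≈ 0.820 A

V_A = 230 × 37/1845 = 4.6125 V; V_B = 230 × 98/1845 = 12.217 V; V_C = 230 × 206/1845 = 25.680 V.
P_out = V_A I_A + V_B I_B + V_C I_C = 4.6125×1.28 + 12.217×3.21 + 25.680×5.59 = 5.9040 + 39.216 + 143.55 = 188.67 W.
Ideal ⇒ P_in = P_out, so I_p = P_out/V_p = 188.67/230 = 0.820 A.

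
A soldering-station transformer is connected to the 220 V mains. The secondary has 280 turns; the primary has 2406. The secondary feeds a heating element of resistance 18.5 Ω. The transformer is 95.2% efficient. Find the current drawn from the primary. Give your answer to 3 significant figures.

V_s = 220 × 280/2406 = 25.603 V.
I_s = V_s/R = 25.603/18.5 = 1.3839 A.
P_out = V_s I_s = 25.603 × 1.3839 = 35.432 W.
P_in = P_out/η = 35.432/0.952 = 37.219 W.
I_p = P_in/V_p = 37.219/220 = 0.169 A.

I_p ≈ 0.169 A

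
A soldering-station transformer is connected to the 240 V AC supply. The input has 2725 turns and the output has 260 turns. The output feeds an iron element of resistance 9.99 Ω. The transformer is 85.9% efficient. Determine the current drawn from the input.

I_in ≈ 0.255 A

V_out = 240 × 260/2725 = 22.899 V.
I_out = V_out/R = 22.899/9.99 = 2.2922 A.
P_out = V_out I_out = 22.899 × 2.2922 = 52.489 W.
P_in = P_out/η = 52.489/0.859 = 61.105 W.
I_in = P_in/V_in = 61.105/240 = 0.255 A.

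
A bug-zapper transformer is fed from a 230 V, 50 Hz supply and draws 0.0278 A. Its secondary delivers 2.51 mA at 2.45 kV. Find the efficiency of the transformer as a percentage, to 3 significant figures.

P_in = 230 × 0.0278 = 6.39400 W.
P_out = 2450 × 0.00251 = 6.14950 W.
η = P_out/P_in = 6.14950/6.39400 = 0.962.

η ≈ 96.2%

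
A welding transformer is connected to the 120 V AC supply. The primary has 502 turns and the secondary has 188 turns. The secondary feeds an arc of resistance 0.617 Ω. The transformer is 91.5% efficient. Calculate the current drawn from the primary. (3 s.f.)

I_p ≈ 29.8 A

V_s = 120 × 188/502 = 44.940 V.
I_s = V_s/R = 44.940/0.617 = 72.837 A.
P_out = V_s I_s = 44.940 × 72.837 = 3273.3 W.
P_in = P_out/η = 3273.3/0.915 = 3577.4 W.
I_p = P_in/V_p = 3577.4/120 = 29.8 A.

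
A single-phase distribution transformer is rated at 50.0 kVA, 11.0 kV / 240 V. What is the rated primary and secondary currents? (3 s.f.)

I_p ≈ 4.55 A, I_s ≈ 208 A

I_p = S/V_p = 50000/11000 = 4.55 A.
I_s = S/V_s = 50000/240 = 208 A.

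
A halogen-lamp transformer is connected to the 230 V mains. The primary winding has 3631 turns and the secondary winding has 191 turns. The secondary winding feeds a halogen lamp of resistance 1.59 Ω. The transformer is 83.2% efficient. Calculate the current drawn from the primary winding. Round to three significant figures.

I_p ≈ 0.481 A

V_s = 230 × 191/3631 = 12.099 V.
I_s = V_s/R = 12.099/1.59 = 7.6092 A.
P_out = V_s I_s = 12.099 × 7.6092 = 92.060 W.
P_in = P_out/η = 92.060/0.832 = 110.65 W.
I_p = P_in/V_p = 110.65/230 = 0.481 A.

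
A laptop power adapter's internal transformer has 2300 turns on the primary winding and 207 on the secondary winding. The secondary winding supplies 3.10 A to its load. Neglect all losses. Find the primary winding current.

I_p ≈ 0.279 A

For an ideal transformer I_p/I_s = N_s/N_p, so I_p = 3.10 × 207/2300 = 0.279 A.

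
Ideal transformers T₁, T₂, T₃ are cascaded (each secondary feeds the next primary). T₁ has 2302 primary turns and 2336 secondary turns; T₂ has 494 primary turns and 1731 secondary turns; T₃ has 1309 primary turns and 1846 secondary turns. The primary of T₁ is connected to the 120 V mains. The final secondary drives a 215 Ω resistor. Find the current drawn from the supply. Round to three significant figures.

After T₁: V = 120.00 × 2336/2302 = 121.77 V.
After T₂: V = 121.77 × 1731/494 = 426.70 V.
After T₃: V = 426.70 × 1846/1309 = 601.74 V.
I_load = 601.74/215 = 2.7988 A, so P_out = 601.74 × 2.7988 = 1684.2 W.
All ideal ⇒ P_in = P_out, so I_supply = 1684.2/120 = 14.0 A.

I_supply ≈ 14.0 A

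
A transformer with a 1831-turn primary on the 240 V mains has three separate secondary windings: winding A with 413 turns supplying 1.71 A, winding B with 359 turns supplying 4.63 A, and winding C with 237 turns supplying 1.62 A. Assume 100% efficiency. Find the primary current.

V_A = 240 × 413/1831 = 54.134 V; V_B = 240 × 359/1831 = 47.056 V; V_C = 240 × 237/1831 = 31.065 V.
P_out = V_A I_A + V_B I_B + V_C I_C = 54.134×1.71 + 47.056×4.63 + 31.065×1.62 = 92.570 + 217.87 + 50.325 = 360.77 W.
Ideal ⇒ P_in = P_out, so I_p = P_out/V_p = 360.77/240 = 1.50 A.

I_p ≈ 1.50 A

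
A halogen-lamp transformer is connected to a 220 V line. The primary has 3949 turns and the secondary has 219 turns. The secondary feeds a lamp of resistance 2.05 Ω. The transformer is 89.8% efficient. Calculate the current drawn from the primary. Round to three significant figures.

V_s = 220 × 219/3949 = 12.201 V.
I_s = V_s/R = 12.201/2.05 = 5.9515 A.
P_out = V_s I_s = 12.201 × 5.9515 = 72.612 W.
P_in = P_out/η = 72.612/0.898 = 80.859 W.
I_p = P_in/V_p = 80.859/220 = 0.368 A.

I_p ≈ 0.368 A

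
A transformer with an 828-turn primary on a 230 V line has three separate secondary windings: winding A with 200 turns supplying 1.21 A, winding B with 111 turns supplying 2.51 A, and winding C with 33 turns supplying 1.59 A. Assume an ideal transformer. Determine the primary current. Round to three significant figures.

I_p ≈ 0.692 A

V_A = 230 × 200/828 = 55.556 V; V_B = 230 × 111/828 = 30.833 V; V_C = 230 × 33/828 = 9.1667 V.
P_out = V_A I_A + V_B I_B + V_C I_C = 55.556×1.21 + 30.833×2.51 + 9.1667×1.59 = 67.222 + 77.392 + 14.575 = 159.19 W.
Ideal ⇒ P_in = P_out, so I_p = P_out/V_p = 159.19/230 = 0.692 A.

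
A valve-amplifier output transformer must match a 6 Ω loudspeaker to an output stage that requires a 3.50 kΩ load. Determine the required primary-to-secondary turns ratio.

N_p/N_s ≈ 24.2

Z_p/Z_s = (N_p/N_s)², so N_p/N_s = √(3500/6) = √583 = 24.2.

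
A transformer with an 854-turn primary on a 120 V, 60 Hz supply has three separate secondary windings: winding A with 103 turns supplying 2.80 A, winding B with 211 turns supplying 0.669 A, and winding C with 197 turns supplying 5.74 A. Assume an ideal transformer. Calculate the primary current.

V_A = 120 × 103/854 = 14.473 V; V_B = 120 × 211/854 = 29.649 V; V_C = 120 × 197/854 = 27.681 V.
P_out = V_A I_A + V_B I_B + V_C I_C = 14.473×2.80 + 29.649×0.669 + 27.681×5.74 = 40.525 + 19.835 + 158.89 = 219.25 W.
Ideal ⇒ P_in = P_out, so I_p = P_out/V_p = 219.25/120 = 1.83 A.

I_p ≈ 1.83 A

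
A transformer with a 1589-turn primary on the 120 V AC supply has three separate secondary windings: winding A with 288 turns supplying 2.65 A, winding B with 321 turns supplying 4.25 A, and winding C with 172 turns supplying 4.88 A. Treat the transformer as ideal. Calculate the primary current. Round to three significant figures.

I_p ≈ 1.87 A

V_A = 120 × 288/1589 = 21.750 V; V_B = 120 × 321/1589 = 24.242 V; V_C = 120 × 172/1589 = 12.989 V.
P_out = V_A I_A + V_B I_B + V_C I_C = 21.750×2.65 + 24.242×4.25 + 12.989×4.88 = 57.636 + 103.03 + 63.388 = 224.05 W.
Ideal ⇒ P_in = P_out, so I_p = P_out/V_p = 224.05/120 = 1.87 A.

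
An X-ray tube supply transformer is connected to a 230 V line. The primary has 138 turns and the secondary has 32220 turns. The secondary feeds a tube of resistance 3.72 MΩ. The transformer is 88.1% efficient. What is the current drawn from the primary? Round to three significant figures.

I_p ≈ 3.83 A

V_s = 230 × 32220/138 = 53700 V.
I_s = V_s/R = 53700/(3.72×10^6) = 0.014435 A.
P_out = V_s I_s = 53700 × 0.014435 = 775.19 W.
P_in = P_out/η = 775.19/0.881 = 879.89 W.
I_p = P_in/V_p = 879.89/230 = 3.83 A.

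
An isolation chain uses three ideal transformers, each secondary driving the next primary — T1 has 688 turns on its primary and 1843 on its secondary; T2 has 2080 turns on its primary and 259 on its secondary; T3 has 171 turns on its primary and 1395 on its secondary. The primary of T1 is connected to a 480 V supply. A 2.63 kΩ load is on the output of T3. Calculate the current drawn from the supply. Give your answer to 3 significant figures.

I_supply ≈ 1.35 A

Secondary of T1: V = 480.00 × 1843/688 = 1285.8 V.
Secondary of T2: V = 1285.8 × 259/2080 = 160.11 V.
Secondary of T3: V = 160.11 × 1395/171 = 1306.1 V.
I_load = 1306.1/2630 = 0.49663 A, so P_out = 1306.1 × 0.49663 = 648.68 W.
All ideal ⇒ P_in = P_out, so I_supply = 648.68/480 = 1.35 A.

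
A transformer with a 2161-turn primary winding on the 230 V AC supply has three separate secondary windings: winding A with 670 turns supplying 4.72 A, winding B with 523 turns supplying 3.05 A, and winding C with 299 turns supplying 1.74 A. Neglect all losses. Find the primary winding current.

I_p ≈ 2.44 A

V_A = 230 × 670/2161 = 71.310 V; V_B = 230 × 523/2161 = 55.664 V; V_C = 230 × 299/2161 = 31.823 V.
P_out = V_A I_A + V_B I_B + V_C I_C = 71.310×4.72 + 55.664×3.05 + 31.823×1.74 = 336.58 + 169.78 + 55.372 = 561.73 W.
Ideal ⇒ P_in = P_out, so I_p = P_out/V_p = 561.73/230 = 2.44 A.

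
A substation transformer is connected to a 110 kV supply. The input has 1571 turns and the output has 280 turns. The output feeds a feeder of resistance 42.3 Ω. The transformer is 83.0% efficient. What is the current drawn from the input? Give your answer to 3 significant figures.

I_in ≈ 99.5 A

V_out = 110000 × 280/1571 = 19605 V.
I_out = V_out/R = 19605/42.3 = 463.48 A.
P_out = V_out I_out = 19605 × 463.48 = 9.0868×10^6 W.
P_in = P_out/η = 9.0868×10^6/0.830 = 1.0948×10^7 W.
I_in = P_in/V_in = 1.0948×10^7/110000 = 99.5 A.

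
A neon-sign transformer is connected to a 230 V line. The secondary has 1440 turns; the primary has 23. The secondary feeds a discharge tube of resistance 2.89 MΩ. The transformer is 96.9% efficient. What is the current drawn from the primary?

V_s = 230 × 1440/23 = 14400 V.
I_s = V_s/R = 14400/(2.89×10^6) = 0.0049827 A.
P_out = V_s I_s = 14400 × 0.0049827 = 71.751 W.
P_in = P_out/η = 71.751/0.969 = 74.046 W.
I_p = P_in/V_p = 74.046/230 = 0.322 A.

I_p ≈ 0.322 A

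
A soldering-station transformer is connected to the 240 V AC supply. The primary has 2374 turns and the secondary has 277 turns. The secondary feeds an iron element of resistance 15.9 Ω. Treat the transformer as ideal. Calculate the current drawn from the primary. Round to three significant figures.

I_p ≈ 0.206 A

V_s = V_p × N_s/N_p = 240 × 277/2374 = 28.003 V.
I_s = V_s/R = 28.003/15.9 = 1.7612 A.
For an ideal transformer I_p N_p = I_s N_s, so I_p = 1.7612 × 277/2374 = 0.206 A.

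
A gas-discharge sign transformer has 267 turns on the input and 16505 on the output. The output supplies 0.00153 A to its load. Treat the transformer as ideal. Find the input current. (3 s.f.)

I_in ≈ 0.0946 A

For an ideal transformer I_in/I_out = N_out/N_in, so I_in = 0.00153 × 16505/267 = 0.0946 A.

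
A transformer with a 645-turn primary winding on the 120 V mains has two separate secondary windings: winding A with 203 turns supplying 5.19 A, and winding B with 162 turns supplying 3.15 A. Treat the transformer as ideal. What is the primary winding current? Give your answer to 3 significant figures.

I_p ≈ 2.42 A

V_A = 120 × 203/645 = 37.767 V; V_B = 120 × 162/645 = 30.140 V.
P_out = V_A I_A + V_B I_B = 37.767×5.19 + 30.140×3.15 = 196.01 + 94.940 = 290.95 W.
Ideal ⇒ P_in = P_out, so I_p = P_out/V_p = 290.95/120 = 2.42 A.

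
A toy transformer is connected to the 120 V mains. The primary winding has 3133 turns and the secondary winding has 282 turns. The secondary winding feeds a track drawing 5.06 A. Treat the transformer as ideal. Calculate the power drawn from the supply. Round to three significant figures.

P ≈ 54.7 W

I_p = I_s × N_s/N_p = 5.06 × 282/3133 = 0.45545 A.
P = V_p I_p = 120 × 0.45545 = 54.7 W.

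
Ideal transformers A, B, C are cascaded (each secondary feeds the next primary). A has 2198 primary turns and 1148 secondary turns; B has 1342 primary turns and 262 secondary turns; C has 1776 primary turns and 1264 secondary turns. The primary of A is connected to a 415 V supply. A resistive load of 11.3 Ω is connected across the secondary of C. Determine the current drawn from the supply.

I_supply ≈ 0.193 A

After A: V = 415.00 × 1148/2198 = 216.75 V.
After B: V = 216.75 × 262/1342 = 42.317 V.
After C: V = 42.317 × 1264/1776 = 30.117 V.
I_load = 30.117/11.3 = 2.6652 A, so P_out = 30.117 × 2.6652 = 80.270 W.
All ideal ⇒ P_in = P_out, so I_supply = 80.270/415 = 0.193 A.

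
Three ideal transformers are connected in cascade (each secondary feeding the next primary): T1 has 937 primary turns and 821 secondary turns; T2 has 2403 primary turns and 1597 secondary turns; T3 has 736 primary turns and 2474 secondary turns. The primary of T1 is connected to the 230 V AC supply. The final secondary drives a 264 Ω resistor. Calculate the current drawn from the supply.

I_supply ≈ 3.34 A

After T1: V = 230.00 × 821/937 = 201.53 V.
After T2: V = 201.53 × 1597/2403 = 133.93 V.
After T3: V = 133.93 × 2474/736 = 450.20 V.
I_load = 450.20/264 = 1.7053 A, so P_out = 450.20 × 1.7053 = 767.72 W.
All ideal ⇒ P_in = P_out, so I_supply = 767.72/230 = 3.34 A.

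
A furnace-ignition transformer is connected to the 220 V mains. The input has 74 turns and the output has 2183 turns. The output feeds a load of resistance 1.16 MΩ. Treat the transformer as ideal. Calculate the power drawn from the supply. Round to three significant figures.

V_out = V_in × N_out/N_in = 220 × 2183/74 = 6490.0 V.
I_out = V_out/R = 6490.0/(1.16×10^6) = 0.0055948 A.
I_in = I_out × N_out/N_in = 0.0055948 × 2183/74 = 0.16505 A.
P = V_in I_in = 220 × 0.16505 = 36.3 W.

P ≈ 36.3 W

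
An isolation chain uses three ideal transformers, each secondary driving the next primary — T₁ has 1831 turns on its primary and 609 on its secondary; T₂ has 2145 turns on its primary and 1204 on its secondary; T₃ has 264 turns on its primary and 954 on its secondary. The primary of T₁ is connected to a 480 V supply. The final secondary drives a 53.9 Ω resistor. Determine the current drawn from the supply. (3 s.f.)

After T₁: V = 480.00 × 609/1831 = 159.65 V.
After T₂: V = 159.65 × 1204/2145 = 89.613 V.
After T₃: V = 89.613 × 954/264 = 323.83 V.
I_load = 323.83/53.9 = 6.0079 A, so P_out = 323.83 × 6.0079 = 1945.5 W.
All ideal ⇒ P_in = P_out, so I_supply = 1945.5/480 = 4.05 A.

I_supply ≈ 4.05 A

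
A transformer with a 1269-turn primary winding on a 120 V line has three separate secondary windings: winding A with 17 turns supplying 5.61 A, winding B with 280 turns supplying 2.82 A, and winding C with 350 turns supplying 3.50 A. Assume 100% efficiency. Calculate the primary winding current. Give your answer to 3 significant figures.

V_A = 120 × 17/1269 = 1.6076 V; V_B = 120 × 280/1269 = 26.478 V; V_C = 120 × 350/1269 = 33.097 V.
P_out = V_A I_A + V_B I_B + V_C I_C = 1.6076×5.61 + 26.478×2.82 + 33.097×3.50 = 9.0184 + 74.667 + 115.84 = 199.52 W.
Ideal ⇒ P_in = P_out, so I_p = P_out/V_p = 199.52/120 = 1.66 A.

I_p ≈ 1.66 A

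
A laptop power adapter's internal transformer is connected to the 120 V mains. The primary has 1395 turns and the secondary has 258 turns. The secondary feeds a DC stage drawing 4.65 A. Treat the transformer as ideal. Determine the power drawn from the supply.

I_p = I_s × N_s/N_p = 4.65 × 258/1395 = 0.86000 A.
P = V_p I_p = 120 × 0.86000 = 103 W.

P ≈ 103 W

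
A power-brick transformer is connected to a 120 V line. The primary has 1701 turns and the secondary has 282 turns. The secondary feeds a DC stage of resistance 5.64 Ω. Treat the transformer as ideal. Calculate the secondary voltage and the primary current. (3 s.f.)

V_s = V_p × N_s/N_p = 120 × 282/1701 = 19.894 V.
I_s = V_s/R = 19.894/5.64 = 3.5273 A.
I_p = I_s × N_s/N_p = 3.5273 × 282/1701 = 0.585 A.

V_s ≈ 19.9 V, I_p ≈ 0.585 A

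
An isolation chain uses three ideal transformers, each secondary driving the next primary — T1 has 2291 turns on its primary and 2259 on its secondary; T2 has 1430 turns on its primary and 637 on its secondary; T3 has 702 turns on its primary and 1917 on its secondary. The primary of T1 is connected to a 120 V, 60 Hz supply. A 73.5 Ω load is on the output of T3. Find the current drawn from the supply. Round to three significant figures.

I_supply ≈ 2.35 A

Secondary of T1: V = 120.00 × 2259/2291 = 118.32 V.
Secondary of T2: V = 118.32 × 637/1430 = 52.708 V.
Secondary of T3: V = 52.708 × 1917/702 = 143.93 V.
I_load = 143.93/73.5 = 1.9583 A, so P_out = 143.93 × 1.9583 = 281.86 W.
All ideal ⇒ P_in = P_out, so I_supply = 281.86/120 = 2.35 A.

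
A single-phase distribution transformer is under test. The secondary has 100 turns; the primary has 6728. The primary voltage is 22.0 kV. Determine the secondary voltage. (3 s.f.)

V_s ≈ 327 V

V_s/V_p = N_s/N_p, so V_s = 22000 × 100/6728 = 327 V.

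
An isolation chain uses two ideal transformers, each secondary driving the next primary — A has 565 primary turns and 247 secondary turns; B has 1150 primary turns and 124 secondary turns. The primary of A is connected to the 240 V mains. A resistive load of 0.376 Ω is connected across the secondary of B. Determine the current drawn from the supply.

After A: V = 240.00 × 247/565 = 104.92 V.
After B: V = 104.92 × 124/1150 = 11.313 V.
I_load = 11.313/0.376 = 30.088 A, so P_out = 11.313 × 30.088 = 340.39 W.
All ideal ⇒ P_in = P_out, so I_supply = 340.39/240 = 1.42 A.

I_supply ≈ 1.42 A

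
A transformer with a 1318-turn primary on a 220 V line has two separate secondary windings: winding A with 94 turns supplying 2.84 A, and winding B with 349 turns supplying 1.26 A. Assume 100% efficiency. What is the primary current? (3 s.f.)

I_p ≈ 0.536 A

V_A = 220 × 94/1318 = 15.690 V; V_B = 220 × 349/1318 = 58.255 V.
P_out = V_A I_A + V_B I_B = 15.690×2.84 + 58.255×1.26 = 44.561 + 73.401 = 117.96 W.
Ideal ⇒ P_in = P_out, so I_p = P_out/V_p = 117.96/220 = 0.536 A.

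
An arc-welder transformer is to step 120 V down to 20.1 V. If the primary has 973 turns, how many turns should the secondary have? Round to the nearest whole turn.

N_s = 163 turns

N_s/N_p = V_s/V_p, so N_s = 973 × 20.1/120 = 163.0 ≈ 163 turns.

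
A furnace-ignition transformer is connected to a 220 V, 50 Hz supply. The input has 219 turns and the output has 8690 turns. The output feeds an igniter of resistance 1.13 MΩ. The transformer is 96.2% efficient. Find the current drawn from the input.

V_out = 220 × 8690/219 = 8729.7 V.
I_out = V_out/R = 8729.7/(1.13×10^6) = 0.0077254 A.
P_out = V_out I_out = 8729.7 × 0.0077254 = 67.440 W.
P_in = P_out/η = 67.440/0.962 = 70.104 W.
I_in = P_in/V_in = 70.104/220 = 0.319 A.

I_in ≈ 0.319 A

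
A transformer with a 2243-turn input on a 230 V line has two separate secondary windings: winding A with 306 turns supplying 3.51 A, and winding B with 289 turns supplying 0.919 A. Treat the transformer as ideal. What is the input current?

V_A = 230 × 306/2243 = 31.378 V; V_B = 230 × 289/2243 = 29.634 V.
P_out = V_A I_A + V_B I_B = 31.378×3.51 + 29.634×0.919 = 110.14 + 27.234 = 137.37 W.
Ideal ⇒ P_in = P_out, so I_in = P_out/V_in = 137.37/230 = 0.597 A.

I_in ≈ 0.597 A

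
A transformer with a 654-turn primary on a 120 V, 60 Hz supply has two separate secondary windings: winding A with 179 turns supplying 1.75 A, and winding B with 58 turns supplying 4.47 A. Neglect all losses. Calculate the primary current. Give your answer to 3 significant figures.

I_p ≈ 0.875 A

V_A = 120 × 179/654 = 32.844 V; V_B = 120 × 58/654 = 10.642 V.
P_out = V_A I_A + V_B I_B = 32.844×1.75 + 10.642×4.47 = 57.477 + 47.571 = 105.05 W.
Ideal ⇒ P_in = P_out, so I_p = P_out/V_p = 105.05/120 = 0.875 A.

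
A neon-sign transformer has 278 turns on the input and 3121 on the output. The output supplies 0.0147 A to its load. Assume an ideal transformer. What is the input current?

For an ideal transformer I_in/I_out = N_out/N_in, so I_in = 0.0147 × 3121/278 = 0.165 A.

I_in ≈ 0.165 A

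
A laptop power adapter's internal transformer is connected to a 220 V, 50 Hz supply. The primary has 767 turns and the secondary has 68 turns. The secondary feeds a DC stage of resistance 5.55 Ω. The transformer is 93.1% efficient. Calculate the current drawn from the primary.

I_p ≈ 0.335 A

V_s = 220 × 68/767 = 19.505 V.
I_s = V_s/R = 19.505/5.55 = 3.5143 A.
P_out = V_s I_s = 19.505 × 3.5143 = 68.546 W.
P_in = P_out/η = 68.546/0.931 = 73.626 W.
I_p = P_in/V_p = 73.626/220 = 0.335 A.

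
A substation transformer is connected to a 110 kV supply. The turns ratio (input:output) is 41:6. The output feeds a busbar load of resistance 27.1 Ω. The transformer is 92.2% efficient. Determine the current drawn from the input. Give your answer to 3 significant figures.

V_out = 110000 × 6/41 = 16098 V.
I_out = V_out/R = 16098/27.1 = 594.01 A.
P_out = V_out I_out = 16098 × 594.01 = 9.5620×10^6 W.
P_in = P_out/η = 9.5620×10^6/0.922 = 1.0371×10^7 W.
I_in = P_in/V_in = 1.0371×10^7/110000 = 94.3 A.

I_in ≈ 94.3 A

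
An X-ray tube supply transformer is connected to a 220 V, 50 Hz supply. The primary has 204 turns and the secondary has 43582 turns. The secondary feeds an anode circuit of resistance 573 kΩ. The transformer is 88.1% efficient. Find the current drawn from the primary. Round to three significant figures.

I_p ≈ 19.9 A

V_s = 220 × 43582/204 = 47000 V.
I_s = V_s/R = 47000/573000 = 0.082025 A.
P_out = V_s I_s = 47000 × 0.082025 = 3855.2 W.
P_in = P_out/η = 3855.2/0.881 = 4375.9 W.
I_p = P_in/V_p = 4375.9/220 = 19.9 A.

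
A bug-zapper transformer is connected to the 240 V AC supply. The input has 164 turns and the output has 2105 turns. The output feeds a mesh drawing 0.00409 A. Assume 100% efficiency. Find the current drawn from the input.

For an ideal transformer I_in N_in = I_out N_out, so I_in = 0.00409 × 2105/164 = 0.0525 A.

I_in ≈ 0.0525 A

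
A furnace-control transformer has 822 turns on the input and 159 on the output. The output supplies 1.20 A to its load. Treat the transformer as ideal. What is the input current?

For an ideal transformer I_in/I_out = N_out/N_in, so I_in = 1.20 × 159/822 = 0.232 A.

I_in ≈ 0.232 A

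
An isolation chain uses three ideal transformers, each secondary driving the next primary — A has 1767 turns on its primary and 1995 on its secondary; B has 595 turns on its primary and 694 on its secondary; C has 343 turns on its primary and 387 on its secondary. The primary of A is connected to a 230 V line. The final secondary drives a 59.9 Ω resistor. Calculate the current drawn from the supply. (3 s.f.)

I_supply ≈ 8.48 A

After A: V = 230.00 × 1995/1767 = 259.68 V.
After B: V = 259.68 × 694/595 = 302.88 V.
After C: V = 302.88 × 387/343 = 341.74 V.
I_load = 341.74/59.9 = 5.7051 A, so P_out = 341.74 × 5.7051 = 1949.7 W.
All ideal ⇒ P_in = P_out, so I_supply = 1949.7/230 = 8.48 A.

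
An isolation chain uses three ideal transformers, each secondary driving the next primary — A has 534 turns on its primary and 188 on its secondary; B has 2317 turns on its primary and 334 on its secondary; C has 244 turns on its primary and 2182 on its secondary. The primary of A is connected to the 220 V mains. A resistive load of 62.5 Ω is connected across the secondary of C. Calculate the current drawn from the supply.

I_supply ≈ 0.725 A

After A: V = 220.00 × 188/534 = 77.453 V.
After B: V = 77.453 × 334/2317 = 11.165 V.
After C: V = 11.165 × 2182/244 = 99.845 V.
I_load = 99.845/62.5 = 1.5975 A, so P_out = 99.845 × 1.5975 = 159.50 W.
All ideal ⇒ P_in = P_out, so I_supply = 159.50/220 = 0.725 A.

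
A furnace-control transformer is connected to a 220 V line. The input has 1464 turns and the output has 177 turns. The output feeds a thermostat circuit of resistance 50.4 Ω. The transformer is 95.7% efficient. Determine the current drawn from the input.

V_out = 220 × 177/1464 = 26.598 V.
I_out = V_out/R = 26.598/50.4 = 0.52775 A.
P_out = V_out I_out = 26.598 × 0.52775 = 14.037 W.
P_in = P_out/η = 14.037/0.957 = 14.668 W.
I_in = P_in/V_in = 14.668/220 = 0.0667 A.

I_in ≈ 0.0667 A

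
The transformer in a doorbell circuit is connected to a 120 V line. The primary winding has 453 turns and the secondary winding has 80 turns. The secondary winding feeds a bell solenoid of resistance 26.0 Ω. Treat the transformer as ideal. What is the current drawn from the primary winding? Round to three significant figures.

I_p ≈ 0.144 A

V_s = V_p × N_s/N_p = 120 × 80/453 = 21.192 V.
I_s = V_s/R = 21.192/26.0 = 0.81508 A.
For an ideal transformer I_p N_p = I_s N_s, so I_p = 0.81508 × 80/453 = 0.144 A.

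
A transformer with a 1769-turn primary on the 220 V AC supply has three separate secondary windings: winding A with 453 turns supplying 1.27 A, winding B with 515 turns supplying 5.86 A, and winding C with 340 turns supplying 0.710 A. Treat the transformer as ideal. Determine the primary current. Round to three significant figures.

V_A = 220 × 453/1769 = 56.337 V; V_B = 220 × 515/1769 = 64.047 V; V_C = 220 × 340/1769 = 42.284 V.
P_out = V_A I_A + V_B I_B + V_C I_C = 56.337×1.27 + 64.047×5.86 + 42.284×0.710 = 71.548 + 375.32 + 30.021 = 476.89 W.
Ideal ⇒ P_in = P_out, so I_p = P_out/V_p = 476.89/220 = 2.17 A.

I_p ≈ 2.17 A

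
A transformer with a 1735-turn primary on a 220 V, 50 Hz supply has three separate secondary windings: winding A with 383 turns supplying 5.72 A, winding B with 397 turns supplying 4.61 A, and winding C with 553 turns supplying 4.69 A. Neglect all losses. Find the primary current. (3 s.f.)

I_p ≈ 3.81 A

V_A = 220 × 383/1735 = 48.565 V; V_B = 220 × 397/1735 = 50.340 V; V_C = 220 × 553/1735 = 70.121 V.
P_out = V_A I_A + V_B I_B + V_C I_C = 48.565×5.72 + 50.340×4.61 + 70.121×4.69 = 277.79 + 232.07 + 328.87 = 838.73 W.
Ideal ⇒ P_in = P_out, so I_p = P_out/V_p = 838.73/220 = 3.81 A.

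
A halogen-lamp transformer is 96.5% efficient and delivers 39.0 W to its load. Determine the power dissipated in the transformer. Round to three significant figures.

P_loss ≈ 1.41 W

P_in = P_out/η = 39.0/0.965 = 40.4145 W.
P_loss = P_in − P_out = 40.4145 − 39.0 = 1.41 W.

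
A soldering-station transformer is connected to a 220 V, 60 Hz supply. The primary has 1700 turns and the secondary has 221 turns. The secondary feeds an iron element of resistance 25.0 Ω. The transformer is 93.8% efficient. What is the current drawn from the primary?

I_p ≈ 0.159 A

V_s = 220 × 221/1700 = 28.600 V.
I_s = V_s/R = 28.600/25.0 = 1.1440 A.
P_out = V_s I_s = 28.600 × 1.1440 = 32.718 W.
P_in = P_out/η = 32.718/0.938 = 34.881 W.
I_p = P_in/V_p = 34.881/220 = 0.159 A.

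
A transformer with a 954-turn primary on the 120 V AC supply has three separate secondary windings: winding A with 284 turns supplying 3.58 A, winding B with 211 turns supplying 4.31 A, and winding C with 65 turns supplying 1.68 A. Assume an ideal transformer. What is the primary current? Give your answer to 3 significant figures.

V_A = 120 × 284/954 = 35.723 V; V_B = 120 × 211/954 = 26.541 V; V_C = 120 × 65/954 = 8.1761 V.
P_out = V_A I_A + V_B I_B + V_C I_C = 35.723×3.58 + 26.541×4.31 + 8.1761×1.68 = 127.89 + 114.39 + 13.736 = 256.02 W.
Ideal ⇒ P_in = P_out, so I_p = P_out/V_p = 256.02/120 = 2.13 A.

I_p ≈ 2.13 A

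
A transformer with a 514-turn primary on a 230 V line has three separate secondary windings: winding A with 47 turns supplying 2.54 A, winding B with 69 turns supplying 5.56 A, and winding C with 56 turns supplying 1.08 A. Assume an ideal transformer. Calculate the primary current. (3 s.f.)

V_A = 230 × 47/514 = 21.031 V; V_B = 230 × 69/514 = 30.875 V; V_C = 230 × 56/514 = 25.058 V.
P_out = V_A I_A + V_B I_B + V_C I_C = 21.031×2.54 + 30.875×5.56 + 25.058×1.08 = 53.419 + 171.67 + 27.063 = 252.15 W.
Ideal ⇒ P_in = P_out, so I_p = P_out/V_p = 252.15/230 = 1.10 A.

I_p ≈ 1.10 A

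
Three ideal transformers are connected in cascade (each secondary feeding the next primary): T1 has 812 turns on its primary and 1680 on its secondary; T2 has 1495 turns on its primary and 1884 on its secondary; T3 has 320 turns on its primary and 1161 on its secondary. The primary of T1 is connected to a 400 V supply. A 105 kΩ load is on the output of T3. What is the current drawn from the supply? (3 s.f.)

I_supply ≈ 0.341 A

After T1: V = 400.00 × 1680/812 = 827.59 V.
After T2: V = 827.59 × 1884/1495 = 1042.9 V.
After T3: V = 1042.9 × 1161/320 = 3783.9 V.
I_load = 3783.9/105000 = 0.036037 A, so P_out = 3783.9 × 0.036037 = 136.36 W.
All ideal ⇒ P_in = P_out, so I_supply = 136.36/400 = 0.341 A.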